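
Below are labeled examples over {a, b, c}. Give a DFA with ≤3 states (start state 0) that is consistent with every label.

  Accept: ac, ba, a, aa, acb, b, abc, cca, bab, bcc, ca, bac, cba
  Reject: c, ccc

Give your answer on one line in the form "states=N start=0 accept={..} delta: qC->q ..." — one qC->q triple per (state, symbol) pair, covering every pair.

Grow the machine one transition at a time. Run the examples from 0; the earliest place one falls off (shortest prefix, ties alphabetical) gets sent to the lowest-numbered state that keeps every Accept/Reject pair distinguishable — a pair clashes when both reach the same state with identical unread suffix — and to a fresh state only if none does.
a: 0a undefined. 0a->0: no, ac/c meet in 0 with "c" left. Open state 1: 0a->1.
b: 0b undefined. 0b->0: ok.
c: 0c undefined. 0c->0: no, b/c meet in 0. 0c->1: no, ba/c meet in 1. Open state 2: 0c->2.
aa: 1a undefined. 1a->0: ok.
ab: 1b undefined. 1b->0: no, abc/c meet in 2. 1b->1: ok.
ac: 1c undefined. 1c->0: ok.
ca: 2a undefined. 2a->0: ok.
cb: 2b undefined. 2b->0: ok.
cc: 2c undefined. 2c->0: ok.
All examples now run through 3 states with every (state, symbol) defined. Accept strings end in {0,1}, Reject strings end in {2}; accept={0,1}.

states=3 start=0 accept={0,1} delta: 0a->1 0b->0 0c->2 1a->0 1b->1 1c->0 2a->0 2b->0 2c->0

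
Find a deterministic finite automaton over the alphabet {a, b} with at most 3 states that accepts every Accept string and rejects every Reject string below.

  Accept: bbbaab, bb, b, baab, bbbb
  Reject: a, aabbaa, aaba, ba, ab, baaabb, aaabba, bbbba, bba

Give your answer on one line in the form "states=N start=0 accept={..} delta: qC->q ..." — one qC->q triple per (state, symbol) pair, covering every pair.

Grow the machine one transition at a time. Run the examples from 0; the earliest place one falls off (shortest prefix, ties alphabetical) gets sent to the lowest-numbered state that keeps every Accept/Reject pair distinguishable — a pair clashes when both reach the same state with identical unread suffix — and to a fresh state only if none does.
a: 0a undefined. 0a->0: no, b/ab meet in 0 with "b" left. Open state 1: 0a->1.
b: 0b undefined. 0b->0: ok.
aa: 1a undefined. 1a->0: no, bbbaab/aabbaa meet in 0. 1a->1: no, bbbaab/ab meet in 1 with "b" left. Open state 2: 1a->2.
ab: 1b undefined. 1b->0: no, bb/ab meet in 0. 1b->1: ok.
aaa: 2a undefined. 2a->0: no, bb/baaabb meet in 0. 2a->1: ok.
aab: 2b undefined. 2b->0: ok.
All examples now run through 3 states with every (state, symbol) defined. Accept strings end in {0}, Reject strings end in {1,2}; accept={0}.

states=3 start=0 accept={0} delta: 0a->1 0b->0 1a->2 1b->1 2a->1 2b->0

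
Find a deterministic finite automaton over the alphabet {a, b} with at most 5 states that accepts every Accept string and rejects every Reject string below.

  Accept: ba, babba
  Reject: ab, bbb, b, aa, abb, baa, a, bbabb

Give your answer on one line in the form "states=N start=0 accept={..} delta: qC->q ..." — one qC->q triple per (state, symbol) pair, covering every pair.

Grow the machine one transition at a time. Run the examples from 0; the earliest place one falls off (shortest prefix, ties alphabetical) gets sent to the lowest-numbered state that keeps every Accept/Reject pair distinguishable — a pair clashes when both reach the same state with identical unread suffix — and to a fresh state only if none does.
a: 0a undefined. 0a->0: ok.
b: 0b undefined. 0b->0: no, ba/ab meet in 0. Open state 1: 0b->1.
ba: 1a undefined. 1a->0: no, ba/aa meet in 0. 1a->1: no, ba/ab meet in 1. Open state 2: 1a->2.
bb: 1b undefined. 1b->0: ok.
baa: 2a undefined. 2a->0: ok.
bab: 2b undefined. 2b->0: ok.
All examples now run through 3 states with every (state, symbol) defined. Accept strings end in {2}, Reject strings end in {0,1}; accept={2}.

states=3 start=0 accept={2} delta: 0a->0 0b->1 1a->2 1b->0 2a->0 2b->0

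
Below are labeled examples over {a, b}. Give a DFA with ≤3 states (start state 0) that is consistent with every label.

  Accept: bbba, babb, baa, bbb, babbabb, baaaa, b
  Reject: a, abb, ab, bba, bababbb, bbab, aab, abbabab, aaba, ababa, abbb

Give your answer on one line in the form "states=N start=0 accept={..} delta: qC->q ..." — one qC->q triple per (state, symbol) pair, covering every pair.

states=3 start=0 accept={2} delta: 0a->1 0b->2 1a->1 1b->1 2a->2 2b->0

State merging on the prefix tree: take the shortest (then alphabetical) example prefix whose next move is undefined and point that move at state 0, else 1, else 2, ...; a target is out if some Accept/Reject pair would then sit in one state with the same input left (inseparable). If every existing state is out, open a new one.
a: 0a undefined. 0a->0: no, bbb/abbb meet in 0 with "bbb" left. Open state 1: 0a->1.
b: 0b undefined. 0b->0: no, bbba/a meet in 1. 0b->1: no, bbb/abb meet in 1 with "bb" left. Open state 2: 0b->2.
aa: 1a undefined. 1a->0: no, b/aab meet in 2. 1a->1: ok.
ab: 1b undefined. 1b->0: no, b/abb meet in 2. 1b->1: ok.
ba: 2a undefined. 2a->0: no, baa/a meet in 1. 2a->1: no, babb/a meet in 1. 2a->2: ok.
bb: 2b undefined. 2b->0: ok.
All examples now run through 3 states with every (state, symbol) defined. Accept strings end in {2}, Reject strings end in {1}; accept={2}.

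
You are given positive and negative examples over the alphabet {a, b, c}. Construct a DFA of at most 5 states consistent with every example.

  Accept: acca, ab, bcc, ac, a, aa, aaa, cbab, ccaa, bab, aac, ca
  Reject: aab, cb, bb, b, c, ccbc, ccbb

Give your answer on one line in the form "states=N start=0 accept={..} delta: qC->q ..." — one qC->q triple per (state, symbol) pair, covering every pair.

State merging on the prefix tree: take the shortest (then alphabetical) example prefix whose next move is undefined and point that move at state 0, else 1, else 2, ...; a target is out if some Accept/Reject pair would then sit in one state with the same input left (inseparable). If every existing state is out, open a new one.
a: 0a undefined. 0a->0: no, ab/aab meet in 0 with "b" left. Open state 1: 0a->1.
b: 0b undefined. 0b->0: ok.
c: 0c undefined. 0c->0: no, bcc/cb meet in 0. 0c->1: no, ab/cb meet in 1 with "b" left. Open state 2: 0c->2.
aa: 1a undefined. 1a->0: no, aa/aab meet in 0. 1a->1: no, ab/aab meet in 1 with "b" left. 1a->2: no, aa/c meet in 2. Open state 3: 1a->3.
ab: 1b undefined. 1b->0: no, ab/bb meet in 0. 1b->1: ok.
ac: 1c undefined. 1c->0: no, ac/bb meet in 0. 1c->1: ok.
ca: 2a undefined. 2a->0: no, ca/bb meet in 0. 2a->1: ok.
cb: 2b undefined. 2b->0: ok.
cc: 2c undefined. 2c->0: no, bcc/cb meet in 0. 2c->1: no, ab/ccbc meet in 1. 2c->2: no, bcc/c meet in 2. 2c->3: ok.
aaa: 3a undefined. 3a->0: no, aaa/cb meet in 0. 3a->1: ok.
aab: 3b undefined. 3b->0: ok.
aac: 3c undefined. 3c->0: no, aac/aab meet in 0. 3c->1: ok.
All examples now run through 4 states with every (state, symbol) defined. Accept strings end in {1,3}, Reject strings end in {0,2}; accept={1,3}.

states=4 start=0 accept={1,3} delta: 0a->1 0b->0 0c->2 1a->3 1b->1 1c->1 2a->1 2b->0 2c->3 3a->1 3b->0 3c->1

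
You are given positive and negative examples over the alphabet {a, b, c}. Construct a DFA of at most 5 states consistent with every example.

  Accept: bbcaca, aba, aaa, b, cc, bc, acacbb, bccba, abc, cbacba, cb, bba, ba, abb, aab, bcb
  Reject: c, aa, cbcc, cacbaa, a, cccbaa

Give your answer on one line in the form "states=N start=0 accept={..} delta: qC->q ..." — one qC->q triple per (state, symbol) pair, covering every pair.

Grow the machine one transition at a time. Run the examples from 0; the earliest place one falls off (shortest prefix, ties alphabetical) gets sent to the lowest-numbered state that keeps every Accept/Reject pair distinguishable — a pair clashes when both reach the same state with identical unread suffix — and to a fresh state only if none does.
a: 0a undefined. 0a->0: no, aaa/aa meet in 0. Open state 1: 0a->1.
b: 0b undefined. 0b->0: no, bc/c meet in 0 with "c" left. 0b->1: no, b/a meet in 1. Open state 2: 0b->2.
c: 0c undefined. 0c->0: no, cc/c meet in 0. 0c->1: ok.
aa: 1a undefined. 1a->0: no, aaa/c meet in 1. 1a->1: no, aaa/c meet in 1. 1a->2: no, b/aa meet in 2. Open state 3: 1a->3.
ab: 1b undefined. 1b->0: no, aba/c meet in 1. 1b->1: no, aba/aa meet in 3. 1b->2: ok.
ac: 1c undefined. 1c->0: ok.
ba: 2a undefined. 2a->0: ok.
bb: 2b undefined. 2b->0: no, bba/c meet in 1. 2b->1: no, bbcaca/c meet in 1. 2b->2: ok.
bc: 2c undefined. 2c->0: no, bbcaca/c meet in 1. 2c->1: no, aba/cbcc meet in 0. 2c->2: no, bbcaca/aa meet in 3. 2c->3: no, bc/aa meet in 3. Open state 4: 2c->4.
aaa: 3a undefined. 3a->0: ok.
aab: 3b undefined. 3b->0: ok.
bcb: 4b undefined. 4b->0: ok.
bcc: 4c undefined. 4c->0: no, aba/cbcc meet in 0. 4c->1: ok.
cac: 3c undefined. 3c->0: ok.
bbca: 4a undefined. 4a->0: no, bbcaca/aa meet in 3. 4a->1: no, bbcaca/c meet in 1. 4a->2: ok.
All examples now run through 5 states with every (state, symbol) defined. Accept strings end in {0,2,4}, Reject strings end in {1,3}; accept={0,2,4}.

states=5 start=0 accept={0,2,4} delta: 0a->1 0b->2 0c->1 1a->3 1b->2 1c->0 2a->0 2b->2 2c->4 3a->0 3b->0 3c->0 4a->2 4b->0 4c->1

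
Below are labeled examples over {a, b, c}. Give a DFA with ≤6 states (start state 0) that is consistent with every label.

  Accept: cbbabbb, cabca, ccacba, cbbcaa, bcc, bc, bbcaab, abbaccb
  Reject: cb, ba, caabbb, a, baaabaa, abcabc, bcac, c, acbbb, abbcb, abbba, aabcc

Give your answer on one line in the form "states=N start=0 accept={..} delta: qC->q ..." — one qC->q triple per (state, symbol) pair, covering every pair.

states=5 start=0 accept={2,3,4} delta: 0a->1 0b->1 0c->0 1a->1 1b->2 1c->2 2a->0 2b->3 2c->3 3a->4 3b->0 3c->0 4a->2 4b->0 4c->1

Grow the machine one transition at a time. Run the examples from 0; the earliest place one falls off (shortest prefix, ties alphabetical) gets sent to the lowest-numbered state that keeps every Accept/Reject pair distinguishable — a pair clashes when both reach the same state with identical unread suffix — and to a fresh state only if none does.
a: 0a undefined. 0a->0: no, bcc/aabcc meet in 0 with "bcc" left. Open state 1: 0a->1.
b: 0b undefined. 0b->0: no, bc/c meet in 0 with "c" left. 0b->1: ok.
c: 0c undefined. 0c->0: ok.
aa: 1a undefined. 1a->0: no, bcc/aabcc meet in 1 with "cc" left. 1a->1: ok.
ab: 1b undefined. 1b->0: no, cbbabbb/caabbb meet in 0. 1b->1: no, cbbabbb/cb meet in 1. Open state 2: 1b->2.
ac: 1c undefined. 1c->0: no, ccacba/cb meet in 1. 1c->1: no, bcc/cb meet in 1. 1c->2: ok.
abb: 2b undefined. 2b->0: no, ccacba/cb meet in 1. 2b->1: no, ccacba/cb meet in 1. 2b->2: no, ccacba/abbba meet in 2 with "a" left. Open state 3: 2b->3.
abc: 2c undefined. 2c->0: no, cabca/cb meet in 1. 2c->1: no, cabca/cb meet in 1. 2c->2: no, cbbcaa/baaabaa meet in 2 with "aa" left. 2c->3: ok.
bca: 2a undefined. 2a->0: ok.
abba: 3a undefined. 3a->0: no, cabca/bcac meet in 0. 3a->1: no, cbbabbb/abcabc meet in 3. 3a->2: no, cbbcaa/bcac meet in 0. 3a->3: no, bbcaab/caabbb meet in 3 with "b" left. Open state 4: 3a->4.
abbb: 3b undefined. 3b->0: ok.
abbc: 3c undefined. 3c->0: ok.
abbac: 4c undefined. 4c->0: no, abbaccb/cb meet in 1. 4c->1: ok.
abcab: 4b undefined. 4b->0: ok.
bbcaa: 4a undefined. 4a->0: no, cbbcaa/caabbb meet in 0. 4a->1: no, cbbcaa/cb meet in 1. 4a->2: ok.
All examples now run through 5 states with every (state, symbol) defined. Accept strings end in {2,3,4}, Reject strings end in {0,1}; accept={2,3,4}.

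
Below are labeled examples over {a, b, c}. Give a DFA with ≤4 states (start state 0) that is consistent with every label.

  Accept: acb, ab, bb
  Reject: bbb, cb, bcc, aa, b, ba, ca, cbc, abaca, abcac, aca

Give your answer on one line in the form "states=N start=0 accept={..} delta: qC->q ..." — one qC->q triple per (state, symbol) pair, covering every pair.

states=3 start=0 accept={2} delta: 0a->1 0b->1 0c->0 1a->0 1b->2 1c->1 2a->0 2b->0 2c->0

Fold the examples into a partial DFA from state 0: repeatedly fix the first undefined (state, symbol) met by the shortest-then-alphabetical prefix, trying targets in increasing order and rejecting any under which an Accept and a Reject string meet in one state with the same remainder; add a state when all current targets are rejected. Accepting states are where Accept strings end.
a: 0a undefined. 0a->0: no, acb/cb meet in 0 with "cb" left. Open state 1: 0a->1.
b: 0b undefined. 0b->0: no, bb/bbb meet in 0. 0b->1: ok.
c: 0c undefined. 0c->0: ok.
aa: 1a undefined. 1a->0: ok.
ab: 1b undefined. 1b->0: no, ab/aa meet in 0. 1b->1: no, ab/bbb meet in 1. Open state 2: 1b->2.
ac: 1c undefined. 1c->0: no, acb/cb meet in 1. 1c->1: ok.
aba: 2a undefined. 2a->0: ok.
abc: 2c undefined. 2c->0: ok.
bbb: 2b undefined. 2b->0: ok.
All examples now run through 3 states with every (state, symbol) defined. Accept strings end in {2}, Reject strings end in {0,1}; accept={2}.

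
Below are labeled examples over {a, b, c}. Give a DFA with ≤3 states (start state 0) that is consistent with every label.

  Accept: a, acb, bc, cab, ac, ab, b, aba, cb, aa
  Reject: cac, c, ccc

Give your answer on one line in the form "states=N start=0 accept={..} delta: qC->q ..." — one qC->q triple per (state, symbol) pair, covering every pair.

Grow the machine one transition at a time. Run the examples from 0; the earliest place one falls off (shortest prefix, ties alphabetical) gets sent to the lowest-numbered state that keeps every Accept/Reject pair distinguishable — a pair clashes when both reach the same state with identical unread suffix — and to a fresh state only if none does.
a: 0a undefined. 0a->0: no, ac/c meet in 0 with "c" left. Open state 1: 0a->1.
b: 0b undefined. 0b->0: no, bc/c meet in 0 with "c" left. 0b->1: ok.
c: 0c undefined. 0c->0: no, bc/cac meet in 1 with "c" left. 0c->1: no, a/c meet in 1. Open state 2: 0c->2.
aa: 1a undefined. 1a->0: ok.
ab: 1b undefined. 1b->0: ok.
ac: 1c undefined. 1c->0: ok.
ca: 2a undefined. 2a->0: ok.
cb: 2b undefined. 2b->0: ok.
cc: 2c undefined. 2c->0: ok.
All examples now run through 3 states with every (state, symbol) defined. Accept strings end in {0,1}, Reject strings end in {2}; accept={0,1}.

states=3 start=0 accept={0,1} delta: 0a->1 0b->1 0c->2 1a->0 1b->0 1c->0 2a->0 2b->0 2c->0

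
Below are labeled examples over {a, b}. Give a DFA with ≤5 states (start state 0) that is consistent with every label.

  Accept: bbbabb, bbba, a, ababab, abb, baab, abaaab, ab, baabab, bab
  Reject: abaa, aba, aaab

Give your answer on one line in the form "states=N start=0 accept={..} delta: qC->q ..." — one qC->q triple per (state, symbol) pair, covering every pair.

states=3 start=0 accept={1} delta: 0a->1 0b->0 1a->2 1b->1 2a->0 2b->1

Grow the machine one transition at a time. Run the examples from 0; the earliest place one falls off (shortest prefix, ties alphabetical) gets sent to the lowest-numbered state that keeps every Accept/Reject pair distinguishable — a pair clashes when both reach the same state with identical unread suffix — and to a fresh state only if none does.
a: 0a undefined. 0a->0: no, ab/aaab meet in 0 with "b" left. Open state 1: 0a->1.
b: 0b undefined. 0b->0: ok.
aa: 1a undefined. 1a->0: no, ab/aaab meet in 1 with "b" left. 1a->1: no, baab/aaab meet in 1 with "b" left. Open state 2: 1a->2.
ab: 1b undefined. 1b->0: no, bbba/aba meet in 1. 1b->1: ok.
aaa: 2a undefined. 2a->0: ok.
abab: 2b undefined. 2b->0: no, baab/abaa meet in 0. 2b->1: ok.
All examples now run through 3 states with every (state, symbol) defined. Accept strings end in {1}, Reject strings end in {0,2}; accept={1}.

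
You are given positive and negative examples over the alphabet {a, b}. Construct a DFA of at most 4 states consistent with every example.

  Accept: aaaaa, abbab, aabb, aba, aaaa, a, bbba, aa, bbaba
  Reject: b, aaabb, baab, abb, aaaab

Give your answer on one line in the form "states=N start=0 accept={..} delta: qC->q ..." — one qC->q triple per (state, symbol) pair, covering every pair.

states=4 start=0 accept={1,2} delta: 0a->1 0b->0 1a->2 1b->2 2a->1 2b->3 3a->1 3b->1

Grow the machine one transition at a time. Run the examples from 0; the earliest place one falls off (shortest prefix, ties alphabetical) gets sent to the lowest-numbered state that keeps every Accept/Reject pair distinguishable — a pair clashes when both reach the same state with identical unread suffix — and to a fresh state only if none does.
a: 0a undefined. 0a->0: no, aabb/aaabb meet in 0 with "bb" left. Open state 1: 0a->1.
b: 0b undefined. 0b->0: ok.
aa: 1a undefined. 1a->0: no, aabb/b meet in 0. 1a->1: no, aabb/aaabb meet in 1 with "bb" left. Open state 2: 1a->2.
ab: 1b undefined. 1b->0: no, abbab/b meet in 0. 1b->1: no, abbab/baab meet in 2 with "b" left. 1b->2: ok.
aaa: 2a undefined. 2a->0: no, aaaaa/aaaab meet in 2. 2a->1: ok.
aab: 2b undefined. 2b->0: no, aabb/b meet in 0. 2b->1: no, aaaaa/aaabb meet in 1. 2b->2: no, abbab/aaabb meet in 2. Open state 3: 2b->3.
aabb: 3b undefined. 3b->0: no, aabb/b meet in 0. 3b->1: ok.
abba: 3a undefined. 3a->0: no, abbab/b meet in 0. 3a->1: ok.
All examples now run through 4 states with every (state, symbol) defined. Accept strings end in {1,2}, Reject strings end in {0,3}; accept={1,2}.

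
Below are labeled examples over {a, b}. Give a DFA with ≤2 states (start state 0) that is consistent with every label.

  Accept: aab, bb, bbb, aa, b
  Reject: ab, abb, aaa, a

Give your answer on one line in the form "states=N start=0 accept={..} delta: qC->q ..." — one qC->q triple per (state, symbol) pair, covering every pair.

Grow the machine one transition at a time. Run the examples from 0; the earliest place one falls off (shortest prefix, ties alphabetical) gets sent to the lowest-numbered state that keeps every Accept/Reject pair distinguishable — a pair clashes when both reach the same state with identical unread suffix — and to a fresh state only if none does.
a: 0a undefined. 0a->0: no, aab/ab meet in 0 with "b" left. Open state 1: 0a->1.
b: 0b undefined. 0b->0: ok.
aa: 1a undefined. 1a->0: ok.
ab: 1b undefined. 1b->0: no, aab/ab meet in 0. 1b->1: ok.
All examples now run through 2 states with every (state, symbol) defined. Accept strings end in {0}, Reject strings end in {1}; accept={0}.

states=2 start=0 accept={0} delta: 0a->1 0b->0 1a->0 1b->1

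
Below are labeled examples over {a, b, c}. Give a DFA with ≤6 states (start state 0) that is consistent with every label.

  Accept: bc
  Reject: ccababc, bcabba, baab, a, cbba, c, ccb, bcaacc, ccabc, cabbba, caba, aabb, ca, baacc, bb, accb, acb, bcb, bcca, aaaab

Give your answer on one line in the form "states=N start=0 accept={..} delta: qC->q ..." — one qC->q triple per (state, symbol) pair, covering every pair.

State merging on the prefix tree: take the shortest (then alphabetical) example prefix whose next move is undefined and point that move at state 0, else 1, else 2, ...; a target is out if some Accept/Reject pair would then sit in one state with the same input left (inseparable). If every existing state is out, open a new one.
a: 0a undefined. 0a->0: ok.
b: 0b undefined. 0b->0: no, bc/c meet in 0 with "c" left. Open state 1: 0b->1.
c: 0c undefined. 0c->0: no, bc/ccabc meet in 1 with "c" left. 0c->1: ok.
ba: 1a undefined. 1a->0: no, bc/baacc meet in 1 with "c" left. 1a->1: ok.
bb: 1b undefined. 1b->0: ok.
bc: 1c undefined. 1c->0: no, bc/bcabba meet in 0. 1c->1: no, bc/ccababc meet in 1. Open state 2: 1c->2.
bca: 2a undefined. 2a->0: no, bc/bcaacc meet in 2. 2a->1: no, bc/ccababc meet in 2. 2a->2: ok.
bcb: 2b undefined. 2b->0: no, bc/ccababc meet in 2. 2b->1: no, bc/ccabc meet in 2. 2b->2: no, bc/bcabba meet in 2. Open state 3: 2b->3.
bcc: 2c undefined. 2c->0: ok.
bcabb: 3b undefined. 3b->0: ok.
ccaba: 3a undefined. 3a->0: no, bc/ccababc meet in 2. 3a->1: ok.
ccabc: 3c undefined. 3c->0: ok.
All examples now run through 4 states with every (state, symbol) defined. Accept strings end in {2}, Reject strings end in {0,1,3}; accept={2}.

states=4 start=0 accept={2} delta: 0a->0 0b->1 0c->1 1a->1 1b->0 1c->2 2a->2 2b->3 2c->0 3a->1 3b->0 3c->0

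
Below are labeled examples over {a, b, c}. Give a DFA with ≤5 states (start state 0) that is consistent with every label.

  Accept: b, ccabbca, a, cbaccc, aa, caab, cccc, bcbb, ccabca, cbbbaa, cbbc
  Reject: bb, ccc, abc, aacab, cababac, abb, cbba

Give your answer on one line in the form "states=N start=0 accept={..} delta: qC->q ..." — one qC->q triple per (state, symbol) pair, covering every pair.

Grow the machine one transition at a time. Run the examples from 0; the earliest place one falls off (shortest prefix, ties alphabetical) gets sent to the lowest-numbered state that keeps every Accept/Reject pair distinguishable — a pair clashes when both reach the same state with identical unread suffix — and to a fresh state only if none does.
a: 0a undefined. 0a->0: ok.
b: 0b undefined. 0b->0: no, b/bb meet in 0. Open state 1: 0b->1.
c: 0c undefined. 0c->0: no, b/aacab meet in 1. 0c->1: ok.
bb: 1b undefined. 1b->0: no, a/bb meet in 0. 1b->1: no, b/bb meet in 1. Open state 2: 1b->2.
bc: 1c undefined. 1c->0: no, b/ccc meet in 1. 1c->1: no, b/ccc meet in 1. 1c->2: ok.
ca: 1a undefined. 1a->0: no, b/aacab meet in 1. 1a->1: no, caab/bb meet in 2. 1a->2: ok.
bcb: 2b undefined. 2b->0: no, a/aacab meet in 0. 2b->1: no, b/aacab meet in 1. 2b->2: no, bcbb/bb meet in 2. Open state 3: 2b->3.
caa: 2a undefined. 2a->0: no, cbaccc/ccc meet in 2 with "c" left. 2a->1: no, caab/bb meet in 2. 2a->2: no, caab/aacab meet in 3. 2a->3: ok.
ccc: 2c undefined. 2c->0: no, a/ccc meet in 0. 2c->1: no, b/ccc meet in 1. 2c->2: no, cccc/bb meet in 2. 2c->3: ok.
bcbb: 3b undefined. 3b->0: no, ccabbca/ccc meet in 3. 3b->1: no, ccabbca/cbba meet in 3 with "a" left. 3b->2: no, caab/bb meet in 2. 3b->3: no, caab/ccc meet in 3. Open state 4: 3b->4.
caba: 3a undefined. 3a->0: no, a/cbba meet in 0. 3a->1: no, b/cbba meet in 1. 3a->2: ok.
cbac: 3c undefined. 3c->0: no, cbaccc/bb meet in 2. 3c->1: no, cbaccc/ccc meet in 3. 3c->2: no, cbaccc/bb meet in 2. 3c->3: no, cbaccc/ccc meet in 3. 3c->4: ok.
cbacc: 4c undefined. 4c->0: ok.
cbbba: 4a undefined. 4a->0: ok.
ccabb: 4b undefined. 4b->0: no, ccabbca/bb meet in 2. 4b->1: no, ccabbca/ccc meet in 3. 4b->2: no, ccabbca/bb meet in 2. 4b->3: ok.
All examples now run through 5 states with every (state, symbol) defined. Accept strings end in {0,1,4}, Reject strings end in {2,3}; accept={0,1,4}.

states=5 start=0 accept={0,1,4} delta: 0a->0 0b->1 0c->1 1a->2 1b->2 1c->2 2a->3 2b->3 2c->3 3a->2 3b->4 3c->4 4a->0 4b->3 4c->0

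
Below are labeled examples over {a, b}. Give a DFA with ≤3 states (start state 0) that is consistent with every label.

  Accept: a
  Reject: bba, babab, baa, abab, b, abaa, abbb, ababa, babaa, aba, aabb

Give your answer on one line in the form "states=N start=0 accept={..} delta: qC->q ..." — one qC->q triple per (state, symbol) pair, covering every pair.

State merging on the prefix tree: take the shortest (then alphabetical) example prefix whose next move is undefined and point that move at state 0, else 1, else 2, ...; a target is out if some Accept/Reject pair would then sit in one state with the same input left (inseparable). If every existing state is out, open a new one.
a: 0a undefined. 0a->0: ok.
b: 0b undefined. 0b->0: no, a/bba meet in 0. Open state 1: 0b->1.
ba: 1a undefined. 1a->0: no, a/baa meet in 0. 1a->1: ok.
bb: 1b undefined. 1b->0: no, a/bba meet in 0. 1b->1: ok.
All examples now run through 2 states with every (state, symbol) defined. Accept strings end in {0}, Reject strings end in {1}; accept={0}.

states=2 start=0 accept={0} delta: 0a->0 0b->1 1a->1 1b->1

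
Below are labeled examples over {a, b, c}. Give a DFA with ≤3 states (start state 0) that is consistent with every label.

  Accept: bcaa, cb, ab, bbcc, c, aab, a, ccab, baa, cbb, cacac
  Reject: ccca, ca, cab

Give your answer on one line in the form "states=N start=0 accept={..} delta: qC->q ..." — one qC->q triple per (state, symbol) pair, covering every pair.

states=3 start=0 accept={0,1} delta: 0a->0 0b->0 0c->1 1a->2 1b->0 1c->0 2a->0 2b->2 2c->0

Fold the examples into a partial DFA from state 0: repeatedly fix the first undefined (state, symbol) met by the shortest-then-alphabetical prefix, trying targets in increasing order and rejecting any under which an Accept and a Reject string meet in one state with the same remainder; add a state when all current targets are rejected. Accepting states are where Accept strings end.
a: 0a undefined. 0a->0: ok.
b: 0b undefined. 0b->0: ok.
c: 0c undefined. 0c->0: no, bcaa/ccca meet in 0. Open state 1: 0c->1.
ca: 1a undefined. 1a->0: no, bcaa/ca meet in 0. 1a->1: no, bcaa/ca meet in 1. Open state 2: 1a->2.
cb: 1b undefined. 1b->0: ok.
cc: 1c undefined. 1c->0: ok.
cab: 2b undefined. 2b->0: no, cb/cab meet in 0. 2b->1: no, c/cab meet in 1. 2b->2: ok.
cac: 2c undefined. 2c->0: ok.
bcaa: 2a undefined. 2a->0: ok.
All examples now run through 3 states with every (state, symbol) defined. Accept strings end in {0,1}, Reject strings end in {2}; accept={0,1}.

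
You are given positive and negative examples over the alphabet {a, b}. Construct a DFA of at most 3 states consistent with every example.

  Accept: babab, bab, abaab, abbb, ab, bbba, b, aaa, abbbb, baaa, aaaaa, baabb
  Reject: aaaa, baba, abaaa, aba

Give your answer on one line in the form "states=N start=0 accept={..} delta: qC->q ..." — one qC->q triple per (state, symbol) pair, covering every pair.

State merging on the prefix tree: take the shortest (then alphabetical) example prefix whose next move is undefined and point that move at state 0, else 1, else 2, ...; a target is out if some Accept/Reject pair would then sit in one state with the same input left (inseparable). If every existing state is out, open a new one.
a: 0a undefined. 0a->0: no, aaa/aaaa meet in 0. Open state 1: 0a->1.
b: 0b undefined. 0b->0: ok.
aa: 1a undefined. 1a->0: no, b/aaaa meet in 0. 1a->1: no, bbba/aaaa meet in 1. Open state 2: 1a->2.
ab: 1b undefined. 1b->0: no, bbba/baba meet in 1. 1b->1: ok.
aaa: 2a undefined. 2a->0: no, bab/aaaa meet in 1. 2a->1: ok.
baab: 2b undefined. 2b->0: ok.
All examples now run through 3 states with every (state, symbol) defined. Accept strings end in {0,1}, Reject strings end in {2}; accept={0,1}.

states=3 start=0 accept={0,1} delta: 0a->1 0b->0 1a->2 1b->1 2a->1 2b->0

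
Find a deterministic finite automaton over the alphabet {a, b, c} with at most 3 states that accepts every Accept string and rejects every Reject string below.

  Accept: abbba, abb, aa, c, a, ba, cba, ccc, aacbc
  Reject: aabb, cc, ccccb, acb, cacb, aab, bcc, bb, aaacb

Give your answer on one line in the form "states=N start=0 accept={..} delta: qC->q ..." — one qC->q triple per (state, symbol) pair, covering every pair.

Grow the machine one transition at a time. Run the examples from 0; the earliest place one falls off (shortest prefix, ties alphabetical) gets sent to the lowest-numbered state that keeps every Accept/Reject pair distinguishable — a pair clashes when both reach the same state with identical unread suffix — and to a fresh state only if none does.
a: 0a undefined. 0a->0: no, abb/aabb meet in 0 with "bb" left. Open state 1: 0a->1.
b: 0b undefined. 0b->0: ok.
c: 0c undefined. 0c->0: no, c/cc meet in 0. 0c->1: ok.
aa: 1a undefined. 1a->0: no, aa/aabb meet in 0. 1a->1: no, abb/aabb meet in 1 with "bb" left. Open state 2: 1a->2.
ab: 1b undefined. 1b->0: no, abb/bb meet in 0. 1b->1: ok.
ac: 1c undefined. 1c->0: ok.
aaa: 2a undefined. 2a->0: no, abb/aaacb meet in 1. 2a->1: ok.
aab: 2b undefined. 2b->0: ok.
aac: 2c undefined. 2c->0: ok.
All examples now run through 3 states with every (state, symbol) defined. Accept strings end in {1,2}, Reject strings end in {0}; accept={1,2}.

states=3 start=0 accept={1,2} delta: 0a->1 0b->0 0c->1 1a->2 1b->1 1c->0 2a->1 2b->0 2c->0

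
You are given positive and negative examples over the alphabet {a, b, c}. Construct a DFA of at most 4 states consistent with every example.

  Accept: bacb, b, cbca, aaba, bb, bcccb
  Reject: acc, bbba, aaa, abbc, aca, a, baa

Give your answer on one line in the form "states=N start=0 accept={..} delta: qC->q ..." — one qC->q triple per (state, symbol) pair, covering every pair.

states=3 start=0 accept={1,2} delta: 0a->0 0b->1 0c->0 1a->2 1b->2 1c->1 2a->0 2b->0 2c->0

Fold the examples into a partial DFA from state 0: repeatedly fix the first undefined (state, symbol) met by the shortest-then-alphabetical prefix, trying targets in increasing order and rejecting any under which an Accept and a Reject string meet in one state with the same remainder; add a state when all current targets are rejected. Accepting states are where Accept strings end.
a: 0a undefined. 0a->0: ok.
b: 0b undefined. 0b->0: no, b/bbba meet in 0. Open state 1: 0b->1.
c: 0c undefined. 0c->0: ok.
ba: 1a undefined. 1a->0: no, aaba/acc meet in 0. 1a->1: no, b/baa meet in 1. Open state 2: 1a->2.
bb: 1b undefined. 1b->0: no, aaba/bbba meet in 2. 1b->1: no, aaba/bbba meet in 2. 1b->2: ok.
bc: 1c undefined. 1c->0: no, cbca/acc meet in 0. 1c->1: ok.
baa: 2a undefined. 2a->0: ok.
bac: 2c undefined. 2c->0: ok.
bbb: 2b undefined. 2b->0: ok.
All examples now run through 3 states with every (state, symbol) defined. Accept strings end in {1,2}, Reject strings end in {0}; accept={1,2}.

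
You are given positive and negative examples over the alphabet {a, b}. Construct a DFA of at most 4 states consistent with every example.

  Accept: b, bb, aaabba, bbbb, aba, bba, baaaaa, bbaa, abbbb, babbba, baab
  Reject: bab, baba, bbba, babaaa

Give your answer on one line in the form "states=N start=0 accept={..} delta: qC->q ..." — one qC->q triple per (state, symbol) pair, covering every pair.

State merging on the prefix tree: take the shortest (then alphabetical) example prefix whose next move is undefined and point that move at state 0, else 1, else 2, ...; a target is out if some Accept/Reject pair would then sit in one state with the same input left (inseparable). If every existing state is out, open a new one.
a: 0a undefined. 0a->0: ok.
b: 0b undefined. 0b->0: no, b/bab meet in 0. Open state 1: 0b->1.
ba: 1a undefined. 1a->0: no, b/bab meet in 1. 1a->1: no, bb/bab meet in 1 with "b" left. Open state 2: 1a->2.
bb: 1b undefined. 1b->0: no, aba/bbba meet in 2. 1b->1: no, aaabba/bbba meet in 2. 1b->2: ok.
baa: 2a undefined. 2a->0: ok.
bab: 2b undefined. 2b->0: no, aaabba/bab meet in 0. 2b->1: no, b/bab meet in 1. 2b->2: no, bb/bab meet in 2. Open state 3: 2b->3.
baba: 3a undefined. 3a->0: no, aaabba/baba meet in 0. 3a->1: no, b/baba meet in 1. 3a->2: no, bb/baba meet in 2. 3a->3: ok.
babb: 3b undefined. 3b->0: ok.
All examples now run through 4 states with every (state, symbol) defined. Accept strings end in {0,1,2}, Reject strings end in {3}; accept={0,1,2}.

states=4 start=0 accept={0,1,2} delta: 0a->0 0b->1 1a->2 1b->2 2a->0 2b->3 3a->3 3b->0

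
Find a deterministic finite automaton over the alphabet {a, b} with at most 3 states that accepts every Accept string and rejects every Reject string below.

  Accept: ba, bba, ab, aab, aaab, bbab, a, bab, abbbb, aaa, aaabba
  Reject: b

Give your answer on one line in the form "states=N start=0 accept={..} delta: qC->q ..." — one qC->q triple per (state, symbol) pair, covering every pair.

Fold the examples into a partial DFA from state 0: repeatedly fix the first undefined (state, symbol) met by the shortest-then-alphabetical prefix, trying targets in increasing order and rejecting any under which an Accept and a Reject string meet in one state with the same remainder; add a state when all current targets are rejected. Accepting states are where Accept strings end.
a: 0a undefined. 0a->0: no, ab/b meet in 0 with "b" left. Open state 1: 0a->1.
b: 0b undefined. 0b->0: ok.
aa: 1a undefined. 1a->0: no, aab/b meet in 0. 1a->1: ok.
ab: 1b undefined. 1b->0: no, ab/b meet in 0. 1b->1: ok.
All examples now run through 2 states with every (state, symbol) defined. Accept strings end in {1}, Reject strings end in {0}; accept={1}.

states=2 start=0 accept={1} delta: 0a->1 0b->0 1a->1 1b->1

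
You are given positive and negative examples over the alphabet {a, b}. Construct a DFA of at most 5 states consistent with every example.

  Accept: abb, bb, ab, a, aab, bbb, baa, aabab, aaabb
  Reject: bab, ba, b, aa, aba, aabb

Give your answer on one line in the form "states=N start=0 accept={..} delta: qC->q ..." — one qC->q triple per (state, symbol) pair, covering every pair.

Fold the examples into a partial DFA from state 0: repeatedly fix the first undefined (state, symbol) met by the shortest-then-alphabetical prefix, trying targets in increasing order and rejecting any under which an Accept and a Reject string meet in one state with the same remainder; add a state when all current targets are rejected. Accepting states are where Accept strings end.
a: 0a undefined. 0a->0: no, abb/aabb meet in 0 with "bb" left. Open state 1: 0a->1.
b: 0b undefined. 0b->0: no, bb/b meet in 0. 0b->1: no, a/b meet in 1. Open state 2: 0b->2.
aa: 1a undefined. 1a->0: no, bb/aabb meet in 2 with "b" left. 1a->1: no, abb/aabb meet in 1 with "bb" left. 1a->2: no, bbb/aabb meet in 2 with "bb" left. Open state 3: 1a->3.
ab: 1b undefined. 1b->0: no, abb/b meet in 2. 1b->1: ok.
ba: 2a undefined. 2a->0: ok.
bb: 2b undefined. 2b->0: no, bb/ba meet in 0. 2b->1: ok.
aaa: 3a undefined. 3a->0: ok.
aab: 3b undefined. 3b->0: no, aab/ba meet in 0. 3b->1: no, abb/aabb meet in 1. 3b->2: no, abb/aabb meet in 1. 3b->3: no, aab/aa meet in 3. Open state 4: 3b->4.
aaba: 4a undefined. 4a->0: no, aabab/bab meet in 2. 4a->1: ok.
aabb: 4b undefined. 4b->0: ok.
All examples now run through 5 states with every (state, symbol) defined. Accept strings end in {1,4}, Reject strings end in {0,2,3}; accept={1,4}.

states=5 start=0 accept={1,4} delta: 0a->1 0b->2 1a->3 1b->1 2a->0 2b->1 3a->0 3b->4 4a->1 4b->0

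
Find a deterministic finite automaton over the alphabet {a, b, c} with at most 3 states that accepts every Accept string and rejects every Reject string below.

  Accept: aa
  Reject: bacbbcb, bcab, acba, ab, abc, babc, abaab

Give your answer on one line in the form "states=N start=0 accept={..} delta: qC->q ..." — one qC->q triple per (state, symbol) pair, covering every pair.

states=2 start=0 accept={0} delta: 0a->0 0b->1 0c->0 1a->1 1b->1 1c->1

Grow the machine one transition at a time. Run the examples from 0; the earliest place one falls off (shortest prefix, ties alphabetical) gets sent to the lowest-numbered state that keeps every Accept/Reject pair distinguishable — a pair clashes when both reach the same state with identical unread suffix — and to a fresh state only if none does.
a: 0a undefined. 0a->0: ok.
b: 0b undefined. 0b->0: no, aa/ab meet in 0. Open state 1: 0b->1.
ac: 0c undefined. 0c->0: ok.
ba: 1a undefined. 1a->0: no, aa/acba meet in 0. 1a->1: ok.
bc: 1c undefined. 1c->0: no, aa/abc meet in 0. 1c->1: ok.
bab: 1b undefined. 1b->0: no, aa/bacbbcb meet in 0. 1b->1: ok.
All examples now run through 2 states with every (state, symbol) defined. Accept strings end in {0}, Reject strings end in {1}; accept={0}.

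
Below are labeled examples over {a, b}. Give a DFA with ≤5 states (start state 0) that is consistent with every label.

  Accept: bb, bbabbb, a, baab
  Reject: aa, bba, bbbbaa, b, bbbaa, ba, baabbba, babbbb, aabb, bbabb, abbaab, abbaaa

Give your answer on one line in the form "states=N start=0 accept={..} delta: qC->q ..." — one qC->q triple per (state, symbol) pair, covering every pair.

states=5 start=0 accept={1,4} delta: 0a->1 0b->2 1a->2 1b->1 2a->3 2b->4 3a->2 3b->0 4a->2 4b->2

Fold the examples into a partial DFA from state 0: repeatedly fix the first undefined (state, symbol) met by the shortest-then-alphabetical prefix, trying targets in increasing order and rejecting any under which an Accept and a Reject string meet in one state with the same remainder; add a state when all current targets are rejected. Accepting states are where Accept strings end.
a: 0a undefined. 0a->0: no, bb/aabb meet in 0 with "bb" left. Open state 1: 0a->1.
b: 0b undefined. 0b->0: no, bb/b meet in 0. 0b->1: no, a/b meet in 1. Open state 2: 0b->2.
aa: 1a undefined. 1a->0: no, bb/aabb meet in 2 with "b" left. 1a->1: no, a/aa meet in 1. 1a->2: ok.
ab: 1b undefined. 1b->0: no, baab/abbaab meet in 2 with "aab" left. 1b->1: ok.
ba: 2a undefined. 2a->0: no, a/abbaaa meet in 1. 2a->1: no, a/ba meet in 1. 2a->2: no, bb/abbaab meet in 2 with "b" left. Open state 3: 2a->3.
bb: 2b undefined. 2b->0: no, bbabbb/bba meet in 1. 2b->1: no, bb/aabb meet in 1. 2b->2: no, bb/aa meet in 2. 2b->3: no, bb/ba meet in 3. Open state 4: 2b->4.
baa: 3a undefined. 3a->0: no, baab/aa meet in 2. 3a->1: no, a/abbaaa meet in 1. 3a->2: ok.
bab: 3b undefined. 3b->0: ok.
bba: 4a undefined. 4a->0: no, bb/bbabb meet in 4. 4a->1: no, bbabbb/bba meet in 1. 4a->2: ok.
bbb: 4b undefined. 4b->0: no, bbabbb/aa meet in 2. 4b->1: no, bbabbb/babbbb meet in 1. 4b->2: ok.
All examples now run through 5 states with every (state, symbol) defined. Accept strings end in {1,4}, Reject strings end in {0,2,3}; accept={1,4}.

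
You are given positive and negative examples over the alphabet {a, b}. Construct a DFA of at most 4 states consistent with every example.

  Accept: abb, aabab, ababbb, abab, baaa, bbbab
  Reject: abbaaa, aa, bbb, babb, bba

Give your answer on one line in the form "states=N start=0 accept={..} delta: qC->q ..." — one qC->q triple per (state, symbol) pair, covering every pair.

Grow the machine one transition at a time. Run the examples from 0; the earliest place one falls off (shortest prefix, ties alphabetical) gets sent to the lowest-numbered state that keeps every Accept/Reject pair distinguishable — a pair clashes when both reach the same state with identical unread suffix — and to a fresh state only if none does.
a: 0a undefined. 0a->0: ok.
b: 0b undefined. 0b->0: no, abb/abbaaa meet in 0. Open state 1: 0b->1.
ba: 1a undefined. 1a->0: no, abb/babb meet in 1 with "b" left. 1a->1: ok.
bb: 1b undefined. 1b->0: no, abb/abbaaa meet in 0. 1b->1: no, abb/abbaaa meet in 1. Open state 2: 1b->2.
bba: 2a undefined. 2a->0: ok.
bbb: 2b undefined. 2b->0: ok.
All examples now run through 3 states with every (state, symbol) defined. Accept strings end in {1,2}, Reject strings end in {0}; accept={1,2}.

states=3 start=0 accept={1,2} delta: 0a->0 0b->1 1a->1 1b->2 2a->0 2b->0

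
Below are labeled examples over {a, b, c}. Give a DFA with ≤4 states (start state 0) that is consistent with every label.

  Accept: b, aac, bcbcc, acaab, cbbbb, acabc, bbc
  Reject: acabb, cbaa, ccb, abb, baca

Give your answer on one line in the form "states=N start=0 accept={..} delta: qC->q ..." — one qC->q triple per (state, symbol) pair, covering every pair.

Grow the machine one transition at a time. Run the examples from 0; the earliest place one falls off (shortest prefix, ties alphabetical) gets sent to the lowest-numbered state that keeps every Accept/Reject pair distinguishable — a pair clashes when both reach the same state with identical unread suffix — and to a fresh state only if none does.
a: 0a undefined. 0a->0: ok.
b: 0b undefined. 0b->0: no, b/abb meet in 0. Open state 1: 0b->1.
c: 0c undefined. 0c->0: no, b/ccb meet in 1. 0c->1: ok.
ba: 1a undefined. 1a->0: ok.
bb: 1b undefined. 1b->0: ok.
bc: 1c undefined. 1c->0: no, b/ccb meet in 1. 1c->1: ok.
All examples now run through 2 states with every (state, symbol) defined. Accept strings end in {1}, Reject strings end in {0}; accept={1}.

states=2 start=0 accept={1} delta: 0a->0 0b->1 0c->1 1a->0 1b->0 1c->1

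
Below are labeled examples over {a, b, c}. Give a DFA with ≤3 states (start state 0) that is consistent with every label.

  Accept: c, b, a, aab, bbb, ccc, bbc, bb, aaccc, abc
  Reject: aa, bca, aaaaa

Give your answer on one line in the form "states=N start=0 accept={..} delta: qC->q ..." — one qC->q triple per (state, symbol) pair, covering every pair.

states=3 start=0 accept={0,1} delta: 0a->1 0b->0 0c->1 1a->2 1b->0 1c->0 2a->0 2b->0 2c->0

State merging on the prefix tree: take the shortest (then alphabetical) example prefix whose next move is undefined and point that move at state 0, else 1, else 2, ...; a target is out if some Accept/Reject pair would then sit in one state with the same input left (inseparable). If every existing state is out, open a new one.
a: 0a undefined. 0a->0: no, a/aa meet in 0. Open state 1: 0a->1.
b: 0b undefined. 0b->0: ok.
c: 0c undefined. 0c->0: no, a/bca meet in 1. 0c->1: ok.
aa: 1a undefined. 1a->0: no, c/aaaaa meet in 1. 1a->1: no, c/aa meet in 1. Open state 2: 1a->2.
ab: 1b undefined. 1b->0: ok.
cc: 1c undefined. 1c->0: ok.
aaa: 2a undefined. 2a->0: ok.
aab: 2b undefined. 2b->0: ok.
aac: 2c undefined. 2c->0: ok.
All examples now run through 3 states with every (state, symbol) defined. Accept strings end in {0,1}, Reject strings end in {2}; accept={0,1}.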